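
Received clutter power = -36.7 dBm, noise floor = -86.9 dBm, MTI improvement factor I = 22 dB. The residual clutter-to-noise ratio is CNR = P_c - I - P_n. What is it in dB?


CNR = -36.7 - 22 - (-86.9) = 28.2 dB

28.2 dB


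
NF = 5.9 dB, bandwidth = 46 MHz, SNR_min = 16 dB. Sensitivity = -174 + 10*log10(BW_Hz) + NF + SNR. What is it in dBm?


10*log10(46000000.0) = 76.63
S = -174 + 76.63 + 5.9 + 16 = -75.5 dBm

-75.5 dBm


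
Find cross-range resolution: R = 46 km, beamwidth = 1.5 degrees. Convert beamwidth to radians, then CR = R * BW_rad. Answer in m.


BW_rad = 0.026179939
CR = 46000 * 0.026179939 = 1204.3 m

1204.3 m


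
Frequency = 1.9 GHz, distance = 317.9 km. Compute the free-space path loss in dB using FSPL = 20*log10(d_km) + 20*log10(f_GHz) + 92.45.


20*log10(317.9) = 50.05
20*log10(1.9) = 5.58
FSPL = 148.1 dB

148.1 dB


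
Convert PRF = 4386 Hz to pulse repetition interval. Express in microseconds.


PRI = 1/4386 = 0.0002279982 s = 228.0 us

228.0 us


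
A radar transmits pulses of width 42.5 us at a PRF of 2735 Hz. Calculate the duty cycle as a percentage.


DC = 42.5e-6 * 2735 * 100 = 11.62%

11.62%


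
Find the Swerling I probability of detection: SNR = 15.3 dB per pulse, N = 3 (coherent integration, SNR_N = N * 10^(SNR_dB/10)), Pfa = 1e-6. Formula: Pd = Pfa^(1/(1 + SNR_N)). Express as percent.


SNR_lin = 10^(15.3/10) = 33.88442
SNR_N = 3 * 33.88442 = 101.65326
1/(1 + SNR_N) = 1/102.65326 = 0.0097415
Pd = (1e-6)^0.0097415 = 0.87408
Pd = 87.4%

87.4%


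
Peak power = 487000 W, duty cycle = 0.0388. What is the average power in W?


P_avg = 487000 * 0.0388 = 18895.6 W

18895.6 W


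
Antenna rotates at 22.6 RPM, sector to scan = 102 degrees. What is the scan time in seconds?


t = 102 / (22.6 * 360) * 60 = 0.75 s

0.75 s


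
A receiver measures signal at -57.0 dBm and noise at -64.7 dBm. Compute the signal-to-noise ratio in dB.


SNR = -57.0 - (-64.7) = 7.7 dB

7.7 dB


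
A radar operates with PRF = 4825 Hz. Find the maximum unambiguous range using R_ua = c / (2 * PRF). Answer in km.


R_ua = 3e8 / (2 * 4825) = 31088.1 m = 31.1 km

31.1 km


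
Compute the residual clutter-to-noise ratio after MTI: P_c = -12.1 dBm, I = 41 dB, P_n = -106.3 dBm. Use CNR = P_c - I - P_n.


CNR = -12.1 - 41 - (-106.3) = 53.2 dB

53.2 dB


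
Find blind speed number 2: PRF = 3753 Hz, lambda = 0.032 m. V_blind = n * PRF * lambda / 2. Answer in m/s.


V_blind = 2 * 3753 * 0.032 / 2 = 120.1 m/s

120.1 m/s


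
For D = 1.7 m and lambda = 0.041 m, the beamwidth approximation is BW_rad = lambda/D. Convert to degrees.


BW_rad = 0.041 / 1.7 = 0.024118
BW_deg = 1.38 degrees

1.38 degrees


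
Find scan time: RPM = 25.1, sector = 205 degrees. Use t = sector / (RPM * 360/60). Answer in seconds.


t = 205 / (25.1 * 360) * 60 = 1.36 s

1.36 s


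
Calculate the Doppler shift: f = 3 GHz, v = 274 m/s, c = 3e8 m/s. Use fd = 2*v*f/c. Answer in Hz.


fd = 2 * 274 * 3000000000.0 / 3e8 = 5480.0 Hz

5480.0 Hz


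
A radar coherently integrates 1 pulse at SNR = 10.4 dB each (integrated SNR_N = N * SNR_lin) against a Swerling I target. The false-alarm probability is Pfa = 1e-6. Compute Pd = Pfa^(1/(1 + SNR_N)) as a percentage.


SNR_lin = 10^(10.4/10) = 10.96478
SNR_N = 1 * 10.96478 = 10.96478
1/(1 + SNR_N) = 1/11.96478 = 0.0835786
Pd = (1e-6)^0.0835786 = 0.31516
Pd = 31.5%

31.5%


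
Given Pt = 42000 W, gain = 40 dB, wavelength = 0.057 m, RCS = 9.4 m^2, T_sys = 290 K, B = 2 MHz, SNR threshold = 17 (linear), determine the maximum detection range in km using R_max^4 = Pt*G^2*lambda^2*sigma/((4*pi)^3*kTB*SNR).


G_lin = 10^(40/10) = 10000.0
R^4 = 42000 * 10000.0^2 * 0.057^2 * 9.4 / ((4*pi)^3 * 1.38e-23 * 290 * 2000000.0 * 17)
R^4 = 4.75052e20 m^4
R_max = (4.75052e20)^(1/4) = 147633.6 m = 147.6 km

147.6 km


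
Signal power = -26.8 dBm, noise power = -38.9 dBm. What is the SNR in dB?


SNR = -26.8 - (-38.9) = 12.1 dB

12.1 dB


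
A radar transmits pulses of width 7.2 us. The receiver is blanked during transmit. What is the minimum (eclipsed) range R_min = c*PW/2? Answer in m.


R_min = 3e8 * 7.2e-6 / 2 = 1080.0 m

1080.0 m


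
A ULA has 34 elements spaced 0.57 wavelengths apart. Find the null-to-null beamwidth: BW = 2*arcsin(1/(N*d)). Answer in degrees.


1/(N*d) = 1/(34*0.57) = 0.0516
BW = 2*arcsin(0.0516) = 5.9 degrees

5.9 degrees


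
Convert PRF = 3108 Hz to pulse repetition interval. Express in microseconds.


PRI = 1/3108 = 0.0003217503 s = 321.8 us

321.8 us


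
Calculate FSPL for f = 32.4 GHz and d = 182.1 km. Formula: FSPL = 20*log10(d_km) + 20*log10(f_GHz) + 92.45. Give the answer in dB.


20*log10(182.1) = 45.21
20*log10(32.4) = 30.21
FSPL = 167.9 dB

167.9 dB


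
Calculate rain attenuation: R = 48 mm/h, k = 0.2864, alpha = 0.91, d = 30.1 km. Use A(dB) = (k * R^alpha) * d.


gamma = 0.2864 * 48^0.91 = 9.702922 dB/km
A = 9.702922 * 30.1 = 292.06 dB

292.06 dB


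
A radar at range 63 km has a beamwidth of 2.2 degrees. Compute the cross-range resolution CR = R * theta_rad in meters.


BW_rad = 0.038397244
CR = 63000 * 0.038397244 = 2419.0 m

2419.0 m


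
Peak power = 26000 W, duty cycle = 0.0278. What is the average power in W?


P_avg = 26000 * 0.0278 = 722.8 W

722.8 W


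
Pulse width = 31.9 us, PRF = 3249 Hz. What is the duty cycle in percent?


DC = 31.9e-6 * 3249 * 100 = 10.36%

10.36%


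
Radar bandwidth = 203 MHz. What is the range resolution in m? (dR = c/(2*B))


dR = 3e8 / (2 * 203000000.0) = 0.74 m

0.74 m


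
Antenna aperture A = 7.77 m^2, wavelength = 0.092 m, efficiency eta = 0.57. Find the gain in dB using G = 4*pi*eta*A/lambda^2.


G_linear = 4*pi*0.57*7.77/0.092^2 = 6575.52
G_dB = 10*log10(6575.52) = 38.2 dB

38.2 dB


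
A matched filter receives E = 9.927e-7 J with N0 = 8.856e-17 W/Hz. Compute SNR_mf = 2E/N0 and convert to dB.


SNR_lin = 2 * 9.927e-7 / 8.856e-17 = 2.242e10
SNR_dB = 10*log10(2.242e10) = 103.5 dB

103.5 dB


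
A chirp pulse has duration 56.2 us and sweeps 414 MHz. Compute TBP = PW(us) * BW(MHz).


TBP = 56.2 * 414 = 23266.8

23266.8


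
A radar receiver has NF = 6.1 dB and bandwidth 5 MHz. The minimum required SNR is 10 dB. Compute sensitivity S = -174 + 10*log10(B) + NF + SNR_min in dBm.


10*log10(5000000.0) = 66.99
S = -174 + 66.99 + 6.1 + 10 = -90.9 dBm

-90.9 dBm


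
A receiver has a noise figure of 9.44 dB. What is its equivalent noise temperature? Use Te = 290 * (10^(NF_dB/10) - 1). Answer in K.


NF_lin = 10^(9.44/10) = 8.790225
Te = 290 * (8.790225 - 1) = 2259.2 K

2259.2 K


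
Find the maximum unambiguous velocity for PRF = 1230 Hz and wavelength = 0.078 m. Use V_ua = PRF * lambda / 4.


V_ua = 1230 * 0.078 / 4 = 24.0 m/s

24.0 m/s


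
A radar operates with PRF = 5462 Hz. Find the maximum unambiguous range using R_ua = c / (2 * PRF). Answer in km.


R_ua = 3e8 / (2 * 5462) = 27462.5 m = 27.5 km

27.5 km


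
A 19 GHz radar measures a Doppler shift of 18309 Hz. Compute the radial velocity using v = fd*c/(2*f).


v = 18309 * 3e8 / (2 * 19000000000.0) = 144.5 m/s

144.5 m/s


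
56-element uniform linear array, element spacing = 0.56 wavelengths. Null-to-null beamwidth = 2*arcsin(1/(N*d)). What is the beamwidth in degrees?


1/(N*d) = 1/(56*0.56) = 0.031888
BW = 2*arcsin(0.031888) = 3.7 degrees

3.7 degrees


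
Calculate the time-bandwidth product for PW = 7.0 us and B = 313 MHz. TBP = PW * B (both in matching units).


TBP = 7.0 * 313 = 2191.0

2191.0


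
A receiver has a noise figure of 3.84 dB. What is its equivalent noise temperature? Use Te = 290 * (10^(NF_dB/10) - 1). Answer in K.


NF_lin = 10^(3.84/10) = 2.421029
Te = 290 * (2.421029 - 1) = 412.1 K

412.1 K


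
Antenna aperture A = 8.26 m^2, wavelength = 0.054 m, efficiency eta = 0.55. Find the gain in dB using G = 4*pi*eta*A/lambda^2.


G_linear = 4*pi*0.55*8.26/0.054^2 = 19577.85
G_dB = 10*log10(19577.85) = 42.9 dB

42.9 dB


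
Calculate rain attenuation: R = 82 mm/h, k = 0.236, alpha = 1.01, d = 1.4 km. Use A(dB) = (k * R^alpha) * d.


gamma = 0.236 * 82^1.01 = 20.223857 dB/km
A = 20.223857 * 1.4 = 28.31 dB

28.31 dB


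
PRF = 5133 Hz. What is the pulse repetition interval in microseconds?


PRI = 1/5133 = 0.0001948178 s = 194.8 us

194.8 us


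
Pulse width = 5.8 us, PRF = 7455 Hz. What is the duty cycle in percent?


DC = 5.8e-6 * 7455 * 100 = 4.32%

4.32%


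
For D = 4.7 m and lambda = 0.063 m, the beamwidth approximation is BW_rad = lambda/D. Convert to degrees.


BW_rad = 0.063 / 4.7 = 0.013404
BW_deg = 0.77 degrees

0.77 degrees


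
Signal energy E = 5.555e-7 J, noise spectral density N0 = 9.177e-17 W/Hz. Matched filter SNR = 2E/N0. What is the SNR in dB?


SNR_lin = 2 * 5.555e-7 / 9.177e-17 = 1.211e10
SNR_dB = 10*log10(1.211e10) = 100.8 dB

100.8 dB


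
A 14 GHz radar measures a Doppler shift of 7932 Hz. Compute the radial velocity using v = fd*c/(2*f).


v = 7932 * 3e8 / (2 * 14000000000.0) = 85.0 m/s

85.0 m/s


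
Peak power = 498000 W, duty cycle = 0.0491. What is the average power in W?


P_avg = 498000 * 0.0491 = 24451.8 W

24451.8 W


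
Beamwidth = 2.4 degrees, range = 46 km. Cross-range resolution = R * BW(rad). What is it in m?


BW_rad = 0.041887902
CR = 46000 * 0.041887902 = 1926.8 m

1926.8 m


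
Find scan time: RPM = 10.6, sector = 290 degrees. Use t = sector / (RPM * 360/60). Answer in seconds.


t = 290 / (10.6 * 360) * 60 = 4.56 s

4.56 s


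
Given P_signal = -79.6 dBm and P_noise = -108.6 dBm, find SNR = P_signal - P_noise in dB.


SNR = -79.6 - (-108.6) = 29.0 dB

29.0 dB


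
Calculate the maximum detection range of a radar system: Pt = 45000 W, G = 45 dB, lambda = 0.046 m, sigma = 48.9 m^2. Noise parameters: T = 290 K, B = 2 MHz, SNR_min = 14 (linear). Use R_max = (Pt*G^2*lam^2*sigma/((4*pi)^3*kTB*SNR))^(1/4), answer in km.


G_lin = 10^(45/10) = 31622.776602
R^4 = 45000 * 31622.776602^2 * 0.046^2 * 48.9 / ((4*pi)^3 * 1.38e-23 * 290 * 2000000.0 * 14)
R^4 = 2.09398e22 m^4
R_max = (2.09398e22)^(1/4) = 380402.3 m = 380.4 km

380.4 km


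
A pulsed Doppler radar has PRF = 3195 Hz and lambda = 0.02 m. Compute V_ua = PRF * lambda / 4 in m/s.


V_ua = 3195 * 0.02 / 4 = 16.0 m/s

16.0 m/s


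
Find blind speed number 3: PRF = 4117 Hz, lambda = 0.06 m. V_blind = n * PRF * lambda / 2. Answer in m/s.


V_blind = 3 * 4117 * 0.06 / 2 = 370.5 m/s

370.5 m/s


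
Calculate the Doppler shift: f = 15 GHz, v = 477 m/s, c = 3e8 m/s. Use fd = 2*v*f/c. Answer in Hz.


fd = 2 * 477 * 15000000000.0 / 3e8 = 47700.0 Hz

47700.0 Hz


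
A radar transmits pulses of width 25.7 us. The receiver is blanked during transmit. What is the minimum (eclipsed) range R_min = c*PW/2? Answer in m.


R_min = 3e8 * 25.7e-6 / 2 = 3855.0 m

3855.0 m


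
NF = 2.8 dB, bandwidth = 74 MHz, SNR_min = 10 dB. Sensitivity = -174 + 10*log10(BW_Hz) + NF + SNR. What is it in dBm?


10*log10(74000000.0) = 78.69
S = -174 + 78.69 + 2.8 + 10 = -82.5 dBm

-82.5 dBm


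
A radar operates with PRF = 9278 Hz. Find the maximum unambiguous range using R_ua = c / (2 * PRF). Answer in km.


R_ua = 3e8 / (2 * 9278) = 16167.3 m = 16.2 km

16.2 km


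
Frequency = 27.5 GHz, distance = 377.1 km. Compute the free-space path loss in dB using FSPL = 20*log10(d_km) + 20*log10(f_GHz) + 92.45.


20*log10(377.1) = 51.53
20*log10(27.5) = 28.79
FSPL = 172.8 dB

172.8 dB


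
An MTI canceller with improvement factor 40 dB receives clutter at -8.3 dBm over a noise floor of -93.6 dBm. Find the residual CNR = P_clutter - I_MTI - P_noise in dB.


CNR = -8.3 - 40 - (-93.6) = 45.3 dB

45.3 dB


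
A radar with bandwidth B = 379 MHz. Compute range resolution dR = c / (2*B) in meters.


dR = 3e8 / (2 * 379000000.0) = 0.4 m

0.4 m


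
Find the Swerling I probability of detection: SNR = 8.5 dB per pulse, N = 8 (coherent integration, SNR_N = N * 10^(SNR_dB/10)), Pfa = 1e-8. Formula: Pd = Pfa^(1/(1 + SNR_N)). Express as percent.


SNR_lin = 10^(8.5/10) = 7.07946
SNR_N = 8 * 7.07946 = 56.63568
1/(1 + SNR_N) = 1/57.63568 = 0.0173504
Pd = (1e-8)^0.0173504 = 0.72644
Pd = 72.6%

72.6%


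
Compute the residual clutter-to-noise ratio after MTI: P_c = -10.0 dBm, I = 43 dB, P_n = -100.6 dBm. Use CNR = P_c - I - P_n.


CNR = -10.0 - 43 - (-100.6) = 47.6 dB

47.6 dB


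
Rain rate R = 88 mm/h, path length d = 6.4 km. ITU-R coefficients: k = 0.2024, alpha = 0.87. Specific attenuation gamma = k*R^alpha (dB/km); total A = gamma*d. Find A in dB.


gamma = 0.2024 * 88^0.87 = 9.952002 dB/km
A = 9.952002 * 6.4 = 63.69 dB

63.69 dB


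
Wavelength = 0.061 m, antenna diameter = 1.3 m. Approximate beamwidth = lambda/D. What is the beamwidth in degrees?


BW_rad = 0.061 / 1.3 = 0.046923
BW_deg = 2.69 degrees

2.69 degrees


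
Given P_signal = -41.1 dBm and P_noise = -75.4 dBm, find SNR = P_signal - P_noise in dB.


SNR = -41.1 - (-75.4) = 34.3 dB

34.3 dB


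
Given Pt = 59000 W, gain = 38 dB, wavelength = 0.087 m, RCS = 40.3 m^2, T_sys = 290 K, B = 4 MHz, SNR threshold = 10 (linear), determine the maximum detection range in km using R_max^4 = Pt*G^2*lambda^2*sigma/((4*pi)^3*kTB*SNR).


G_lin = 10^(38/10) = 6309.573445
R^4 = 59000 * 6309.573445^2 * 0.087^2 * 40.3 / ((4*pi)^3 * 1.38e-23 * 290 * 4000000.0 * 10)
R^4 = 2.25543e21 m^4
R_max = (2.25543e21)^(1/4) = 217925.1 m = 217.9 km

217.9 km


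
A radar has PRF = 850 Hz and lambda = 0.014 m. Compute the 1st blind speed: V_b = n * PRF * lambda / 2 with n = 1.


V_blind = 1 * 850 * 0.014 / 2 = 6.0 m/s

6.0 m/s


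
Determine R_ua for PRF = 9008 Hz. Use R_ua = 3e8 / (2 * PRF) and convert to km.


R_ua = 3e8 / (2 * 9008) = 16651.9 m = 16.7 km

16.7 km


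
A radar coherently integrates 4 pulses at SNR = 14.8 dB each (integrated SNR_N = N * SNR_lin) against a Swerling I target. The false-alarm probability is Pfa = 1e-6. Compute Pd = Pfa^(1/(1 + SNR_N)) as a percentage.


SNR_lin = 10^(14.8/10) = 30.19952
SNR_N = 4 * 30.19952 = 120.79808
1/(1 + SNR_N) = 1/121.79808 = 0.0082103
Pd = (1e-6)^0.0082103 = 0.89277
Pd = 89.3%

89.3%


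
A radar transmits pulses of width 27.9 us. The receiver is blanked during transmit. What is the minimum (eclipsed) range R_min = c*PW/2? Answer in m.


R_min = 3e8 * 27.9e-6 / 2 = 4185.0 m

4185.0 m


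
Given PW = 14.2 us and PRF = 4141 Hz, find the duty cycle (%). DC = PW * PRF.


DC = 14.2e-6 * 4141 * 100 = 5.88%

5.88%


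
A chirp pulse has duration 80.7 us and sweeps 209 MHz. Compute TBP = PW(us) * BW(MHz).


TBP = 80.7 * 209 = 16866.3

16866.3


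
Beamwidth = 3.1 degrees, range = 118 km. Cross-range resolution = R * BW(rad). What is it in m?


BW_rad = 0.054105207
CR = 118000 * 0.054105207 = 6384.4 m

6384.4 m


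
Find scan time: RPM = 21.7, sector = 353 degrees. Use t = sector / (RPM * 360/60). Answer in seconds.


t = 353 / (21.7 * 360) * 60 = 2.71 s

2.71 s


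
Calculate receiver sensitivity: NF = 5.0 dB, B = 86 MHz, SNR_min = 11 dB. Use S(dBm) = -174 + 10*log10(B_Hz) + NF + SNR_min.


10*log10(86000000.0) = 79.34
S = -174 + 79.34 + 5.0 + 11 = -78.7 dBm

-78.7 dBm


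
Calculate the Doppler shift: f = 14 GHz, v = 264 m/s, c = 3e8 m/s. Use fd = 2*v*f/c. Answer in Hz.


fd = 2 * 264 * 14000000000.0 / 3e8 = 24640.0 Hz

24640.0 Hz


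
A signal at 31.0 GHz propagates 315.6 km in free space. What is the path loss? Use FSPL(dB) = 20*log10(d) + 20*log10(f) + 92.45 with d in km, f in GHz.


20*log10(315.6) = 49.98
20*log10(31.0) = 29.83
FSPL = 172.3 dB

172.3 dB


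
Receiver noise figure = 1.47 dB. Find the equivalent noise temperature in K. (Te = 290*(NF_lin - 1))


NF_lin = 10^(1.47/10) = 1.402814
Te = 290 * (1.402814 - 1) = 116.8 K

116.8 K


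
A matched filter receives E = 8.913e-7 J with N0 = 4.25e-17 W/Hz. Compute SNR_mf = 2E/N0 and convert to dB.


SNR_lin = 2 * 8.913e-7 / 4.25e-17 = 4.194e10
SNR_dB = 10*log10(4.194e10) = 106.2 dB

106.2 dB


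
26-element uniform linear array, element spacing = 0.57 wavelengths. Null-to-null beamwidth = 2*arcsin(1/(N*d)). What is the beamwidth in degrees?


1/(N*d) = 1/(26*0.57) = 0.067476
BW = 2*arcsin(0.067476) = 7.7 degrees

7.7 degrees


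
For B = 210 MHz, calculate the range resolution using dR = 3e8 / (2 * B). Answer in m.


dR = 3e8 / (2 * 210000000.0) = 0.71 m

0.71 m


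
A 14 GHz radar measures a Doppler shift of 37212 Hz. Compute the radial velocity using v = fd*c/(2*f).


v = 37212 * 3e8 / (2 * 14000000000.0) = 398.7 m/s

398.7 m/s


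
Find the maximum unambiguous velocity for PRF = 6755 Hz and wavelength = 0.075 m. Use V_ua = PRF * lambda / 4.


V_ua = 6755 * 0.075 / 4 = 126.7 m/s

126.7 m/s


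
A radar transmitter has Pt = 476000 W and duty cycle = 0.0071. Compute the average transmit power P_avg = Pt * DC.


P_avg = 476000 * 0.0071 = 3379.6 W

3379.6 W


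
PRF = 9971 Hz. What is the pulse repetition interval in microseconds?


PRI = 1/9971 = 0.0001002908 s = 100.3 us

100.3 us


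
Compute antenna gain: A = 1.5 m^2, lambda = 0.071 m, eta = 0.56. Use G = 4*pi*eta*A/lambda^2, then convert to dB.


G_linear = 4*pi*0.56*1.5/0.071^2 = 2093.98
G_dB = 10*log10(2093.98) = 33.2 dB

33.2 dB


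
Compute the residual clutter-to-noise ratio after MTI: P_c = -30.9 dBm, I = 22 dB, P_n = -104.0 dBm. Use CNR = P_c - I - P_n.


CNR = -30.9 - 22 - (-104.0) = 51.1 dB

51.1 dB


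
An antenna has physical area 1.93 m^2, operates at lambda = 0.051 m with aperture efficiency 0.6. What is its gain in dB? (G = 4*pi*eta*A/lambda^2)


G_linear = 4*pi*0.6*1.93/0.051^2 = 5594.72
G_dB = 10*log10(5594.72) = 37.5 dB

37.5 dB


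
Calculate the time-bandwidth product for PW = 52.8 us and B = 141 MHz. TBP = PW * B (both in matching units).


TBP = 52.8 * 141 = 7444.8

7444.8


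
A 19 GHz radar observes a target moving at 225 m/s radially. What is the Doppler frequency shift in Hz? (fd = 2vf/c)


fd = 2 * 225 * 19000000000.0 / 3e8 = 28500.0 Hz

28500.0 Hz


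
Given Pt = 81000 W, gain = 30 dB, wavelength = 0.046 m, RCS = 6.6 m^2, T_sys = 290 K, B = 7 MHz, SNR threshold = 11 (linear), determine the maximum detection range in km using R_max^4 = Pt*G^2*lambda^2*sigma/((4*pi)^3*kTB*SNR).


G_lin = 10^(30/10) = 1000.0
R^4 = 81000 * 1000.0^2 * 0.046^2 * 6.6 / ((4*pi)^3 * 1.38e-23 * 290 * 7000000.0 * 11)
R^4 = 1.8499e18 m^4
R_max = (1.8499e18)^(1/4) = 36879.7 m = 36.9 km

36.9 km


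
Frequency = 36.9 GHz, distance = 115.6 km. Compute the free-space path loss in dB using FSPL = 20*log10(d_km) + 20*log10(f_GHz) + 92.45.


20*log10(115.6) = 41.26
20*log10(36.9) = 31.34
FSPL = 165.0 dB

165.0 dB


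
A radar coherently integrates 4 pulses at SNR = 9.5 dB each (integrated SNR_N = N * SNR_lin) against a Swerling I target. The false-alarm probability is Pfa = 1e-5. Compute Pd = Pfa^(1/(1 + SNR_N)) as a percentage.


SNR_lin = 10^(9.5/10) = 8.91251
SNR_N = 4 * 8.91251 = 35.65004
1/(1 + SNR_N) = 1/36.65004 = 0.0272851
Pd = (1e-5)^0.0272851 = 0.73042
Pd = 73.0%

73.0%


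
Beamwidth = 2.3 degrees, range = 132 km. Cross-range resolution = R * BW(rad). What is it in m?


BW_rad = 0.040142573
CR = 132000 * 0.040142573 = 5298.8 m

5298.8 m


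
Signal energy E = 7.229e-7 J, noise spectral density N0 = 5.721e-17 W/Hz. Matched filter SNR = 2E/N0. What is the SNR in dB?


SNR_lin = 2 * 7.229e-7 / 5.721e-17 = 2.527e10
SNR_dB = 10*log10(2.527e10) = 104.0 dB

104.0 dB


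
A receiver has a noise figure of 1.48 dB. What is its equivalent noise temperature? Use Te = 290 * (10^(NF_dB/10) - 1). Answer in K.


NF_lin = 10^(1.48/10) = 1.406048
Te = 290 * (1.406048 - 1) = 117.8 K

117.8 K


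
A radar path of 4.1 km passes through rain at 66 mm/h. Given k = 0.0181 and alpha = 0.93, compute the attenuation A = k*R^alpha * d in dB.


gamma = 0.0181 * 66^0.93 = 0.890952 dB/km
A = 0.890952 * 4.1 = 3.65 dB

3.65 dB


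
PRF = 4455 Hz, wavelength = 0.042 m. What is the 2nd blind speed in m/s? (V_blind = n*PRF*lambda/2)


V_blind = 2 * 4455 * 0.042 / 2 = 187.1 m/s

187.1 m/s


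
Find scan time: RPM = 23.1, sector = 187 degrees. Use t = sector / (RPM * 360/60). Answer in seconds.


t = 187 / (23.1 * 360) * 60 = 1.35 s

1.35 s


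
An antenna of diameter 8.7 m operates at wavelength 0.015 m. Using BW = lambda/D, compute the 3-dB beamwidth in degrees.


BW_rad = 0.015 / 8.7 = 0.001724
BW_deg = 0.1 degrees

0.1 degrees


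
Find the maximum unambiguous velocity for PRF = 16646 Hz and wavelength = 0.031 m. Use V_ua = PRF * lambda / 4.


V_ua = 16646 * 0.031 / 4 = 129.0 m/s

129.0 m/s


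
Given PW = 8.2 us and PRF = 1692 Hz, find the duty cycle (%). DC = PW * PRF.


DC = 8.2e-6 * 1692 * 100 = 1.39%

1.39%


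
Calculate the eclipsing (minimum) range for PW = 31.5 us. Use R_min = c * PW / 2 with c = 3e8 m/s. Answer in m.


R_min = 3e8 * 31.5e-6 / 2 = 4725.0 m

4725.0 m


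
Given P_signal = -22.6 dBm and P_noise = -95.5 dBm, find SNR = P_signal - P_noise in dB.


SNR = -22.6 - (-95.5) = 72.9 dB

72.9 dB


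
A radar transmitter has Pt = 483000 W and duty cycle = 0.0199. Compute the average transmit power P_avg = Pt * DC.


P_avg = 483000 * 0.0199 = 9611.7 W

9611.7 W


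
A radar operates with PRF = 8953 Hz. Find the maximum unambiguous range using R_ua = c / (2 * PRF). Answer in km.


R_ua = 3e8 / (2 * 8953) = 16754.2 m = 16.8 km

16.8 km


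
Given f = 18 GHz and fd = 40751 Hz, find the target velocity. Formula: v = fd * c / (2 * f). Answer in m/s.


v = 40751 * 3e8 / (2 * 18000000000.0) = 339.6 m/s

339.6 m/s


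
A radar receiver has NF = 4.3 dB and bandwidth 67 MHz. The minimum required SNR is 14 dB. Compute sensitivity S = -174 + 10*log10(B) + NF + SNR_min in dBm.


10*log10(67000000.0) = 78.26
S = -174 + 78.26 + 4.3 + 14 = -77.4 dBm

-77.4 dBm


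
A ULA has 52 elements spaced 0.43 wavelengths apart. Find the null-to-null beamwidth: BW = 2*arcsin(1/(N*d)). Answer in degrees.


1/(N*d) = 1/(52*0.43) = 0.044723
BW = 2*arcsin(0.044723) = 5.1 degrees

5.1 degrees


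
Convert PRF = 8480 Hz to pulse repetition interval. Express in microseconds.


PRI = 1/8480 = 0.0001179245 s = 117.9 us

117.9 us


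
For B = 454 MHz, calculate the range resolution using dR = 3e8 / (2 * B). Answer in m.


dR = 3e8 / (2 * 454000000.0) = 0.33 m

0.33 m


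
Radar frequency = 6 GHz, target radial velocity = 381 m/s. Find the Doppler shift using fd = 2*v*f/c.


fd = 2 * 381 * 6000000000.0 / 3e8 = 15240.0 Hz

15240.0 Hz


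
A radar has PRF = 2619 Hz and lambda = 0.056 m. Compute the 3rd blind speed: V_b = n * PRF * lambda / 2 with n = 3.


V_blind = 3 * 2619 * 0.056 / 2 = 220.0 m/s

220.0 m/s


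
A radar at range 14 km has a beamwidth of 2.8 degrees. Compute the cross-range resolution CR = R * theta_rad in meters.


BW_rad = 0.048869219
CR = 14000 * 0.048869219 = 684.2 m

684.2 m


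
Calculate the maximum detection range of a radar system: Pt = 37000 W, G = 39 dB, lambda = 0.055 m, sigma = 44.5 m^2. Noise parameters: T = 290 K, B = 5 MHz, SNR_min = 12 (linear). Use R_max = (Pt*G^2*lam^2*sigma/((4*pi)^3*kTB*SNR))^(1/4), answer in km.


G_lin = 10^(39/10) = 7943.282347
R^4 = 37000 * 7943.282347^2 * 0.055^2 * 44.5 / ((4*pi)^3 * 1.38e-23 * 290 * 5000000.0 * 12)
R^4 = 6.59522e20 m^4
R_max = (6.59522e20)^(1/4) = 160253.4 m = 160.3 km

160.3 km


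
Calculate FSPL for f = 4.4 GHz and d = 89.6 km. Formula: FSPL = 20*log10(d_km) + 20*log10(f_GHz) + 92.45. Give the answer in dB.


20*log10(89.6) = 39.05
20*log10(4.4) = 12.87
FSPL = 144.4 dB

144.4 dB


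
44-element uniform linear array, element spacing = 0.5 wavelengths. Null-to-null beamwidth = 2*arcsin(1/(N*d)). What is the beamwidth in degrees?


1/(N*d) = 1/(44*0.5) = 0.045455
BW = 2*arcsin(0.045455) = 5.2 degrees

5.2 degrees


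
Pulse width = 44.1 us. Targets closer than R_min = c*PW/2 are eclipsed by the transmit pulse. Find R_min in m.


R_min = 3e8 * 44.1e-6 / 2 = 6615.0 m

6615.0 m


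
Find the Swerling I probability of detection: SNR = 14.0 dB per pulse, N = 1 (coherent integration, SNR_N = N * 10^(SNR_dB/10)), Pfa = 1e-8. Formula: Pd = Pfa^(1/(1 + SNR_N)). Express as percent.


SNR_lin = 10^(14.0/10) = 25.11886
SNR_N = 1 * 25.11886 = 25.11886
1/(1 + SNR_N) = 1/26.11886 = 0.0382865
Pd = (1e-8)^0.0382865 = 0.49398
Pd = 49.4%

49.4%


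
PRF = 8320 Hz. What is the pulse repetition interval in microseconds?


PRI = 1/8320 = 0.0001201923 s = 120.2 us

120.2 us


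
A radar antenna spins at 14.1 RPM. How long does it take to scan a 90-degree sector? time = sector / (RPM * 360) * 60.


t = 90 / (14.1 * 360) * 60 = 1.06 s

1.06 s


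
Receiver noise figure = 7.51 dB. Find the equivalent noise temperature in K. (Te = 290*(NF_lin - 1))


NF_lin = 10^(7.51/10) = 5.636377
Te = 290 * (5.636377 - 1) = 1344.5 K

1344.5 K


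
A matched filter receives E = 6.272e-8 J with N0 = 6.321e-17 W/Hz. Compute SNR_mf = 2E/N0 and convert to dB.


SNR_lin = 2 * 6.272e-8 / 6.321e-17 = 1.984e9
SNR_dB = 10*log10(1.984e9) = 93.0 dB

93.0 dB


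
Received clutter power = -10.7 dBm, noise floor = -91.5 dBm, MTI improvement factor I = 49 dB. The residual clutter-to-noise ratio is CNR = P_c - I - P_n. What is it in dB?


CNR = -10.7 - 49 - (-91.5) = 31.8 dB

31.8 dB


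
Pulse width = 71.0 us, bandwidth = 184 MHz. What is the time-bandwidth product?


TBP = 71.0 * 184 = 13064.0

13064.0


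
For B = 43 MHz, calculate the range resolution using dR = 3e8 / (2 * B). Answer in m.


dR = 3e8 / (2 * 43000000.0) = 3.49 m

3.49 m


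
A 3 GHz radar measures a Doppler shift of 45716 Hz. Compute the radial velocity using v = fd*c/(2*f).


v = 45716 * 3e8 / (2 * 3000000000.0) = 2285.8 m/s

2285.8 m/s


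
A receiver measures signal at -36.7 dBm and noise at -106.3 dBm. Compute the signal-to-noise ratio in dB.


SNR = -36.7 - (-106.3) = 69.6 dB

69.6 dB


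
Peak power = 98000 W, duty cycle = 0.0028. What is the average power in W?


P_avg = 98000 * 0.0028 = 274.4 W

274.4 W


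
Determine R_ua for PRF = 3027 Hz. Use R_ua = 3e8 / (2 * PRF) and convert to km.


R_ua = 3e8 / (2 * 3027) = 49554.0 m = 49.6 km

49.6 km


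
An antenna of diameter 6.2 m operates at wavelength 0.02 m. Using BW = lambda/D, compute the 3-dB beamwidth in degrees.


BW_rad = 0.02 / 6.2 = 0.003226
BW_deg = 0.18 degrees

0.18 degrees


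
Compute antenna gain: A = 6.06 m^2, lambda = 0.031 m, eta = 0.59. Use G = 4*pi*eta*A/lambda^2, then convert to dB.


G_linear = 4*pi*0.59*6.06/0.031^2 = 46753.18
G_dB = 10*log10(46753.18) = 46.7 dB

46.7 dB


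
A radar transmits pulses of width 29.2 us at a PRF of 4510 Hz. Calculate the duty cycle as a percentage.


DC = 29.2e-6 * 4510 * 100 = 13.17%

13.17%


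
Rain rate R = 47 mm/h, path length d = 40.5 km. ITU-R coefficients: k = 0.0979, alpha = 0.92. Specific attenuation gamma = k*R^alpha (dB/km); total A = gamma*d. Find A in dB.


gamma = 0.0979 * 47^0.92 = 3.381526 dB/km
A = 3.381526 * 40.5 = 136.95 dB

136.95 dB


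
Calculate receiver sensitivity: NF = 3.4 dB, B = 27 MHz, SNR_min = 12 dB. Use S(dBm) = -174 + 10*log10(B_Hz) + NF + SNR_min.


10*log10(27000000.0) = 74.31
S = -174 + 74.31 + 3.4 + 12 = -84.3 dBm

-84.3 dBm


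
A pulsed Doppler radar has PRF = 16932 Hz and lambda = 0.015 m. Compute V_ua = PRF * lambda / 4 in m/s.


V_ua = 16932 * 0.015 / 4 = 63.5 m/s

63.5 m/s


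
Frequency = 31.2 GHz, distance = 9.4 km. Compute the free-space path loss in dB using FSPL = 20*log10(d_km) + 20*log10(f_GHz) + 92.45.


20*log10(9.4) = 19.46
20*log10(31.2) = 29.88
FSPL = 141.8 dB

141.8 dB


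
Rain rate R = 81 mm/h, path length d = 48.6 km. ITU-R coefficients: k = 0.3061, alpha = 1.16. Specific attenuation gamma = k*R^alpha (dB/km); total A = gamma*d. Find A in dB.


gamma = 0.3061 * 81^1.16 = 50.084801 dB/km
A = 50.084801 * 48.6 = 2434.12 dB

2434.12 dB


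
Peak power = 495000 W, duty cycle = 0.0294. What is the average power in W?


P_avg = 495000 * 0.0294 = 14553.0 W

14553.0 W


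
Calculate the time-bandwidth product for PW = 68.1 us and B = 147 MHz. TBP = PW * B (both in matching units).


TBP = 68.1 * 147 = 10010.7

10010.7


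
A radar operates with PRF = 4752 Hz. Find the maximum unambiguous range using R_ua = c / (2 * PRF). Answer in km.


R_ua = 3e8 / (2 * 4752) = 31565.7 m = 31.6 km

31.6 km


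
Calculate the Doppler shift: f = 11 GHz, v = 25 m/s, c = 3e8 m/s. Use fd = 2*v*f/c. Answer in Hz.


fd = 2 * 25 * 11000000000.0 / 3e8 = 1833.3 Hz

1833.3 Hz


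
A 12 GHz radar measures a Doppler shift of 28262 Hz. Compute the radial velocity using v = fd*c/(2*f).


v = 28262 * 3e8 / (2 * 12000000000.0) = 353.3 m/s

353.3 m/s


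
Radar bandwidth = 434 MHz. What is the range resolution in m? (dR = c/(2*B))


dR = 3e8 / (2 * 434000000.0) = 0.35 m

0.35 m


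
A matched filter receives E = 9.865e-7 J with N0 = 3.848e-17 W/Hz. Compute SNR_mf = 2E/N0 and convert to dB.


SNR_lin = 2 * 9.865e-7 / 3.848e-17 = 5.127e10
SNR_dB = 10*log10(5.127e10) = 107.1 dB

107.1 dB


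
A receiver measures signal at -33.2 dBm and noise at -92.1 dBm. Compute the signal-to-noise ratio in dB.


SNR = -33.2 - (-92.1) = 58.9 dB

58.9 dB


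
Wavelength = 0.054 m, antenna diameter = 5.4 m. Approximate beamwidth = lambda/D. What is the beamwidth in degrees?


BW_rad = 0.054 / 5.4 = 0.01
BW_deg = 0.57 degrees

0.57 degrees


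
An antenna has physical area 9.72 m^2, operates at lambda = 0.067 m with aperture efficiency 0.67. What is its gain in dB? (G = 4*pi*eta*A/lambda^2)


G_linear = 4*pi*0.67*9.72/0.067^2 = 18230.62
G_dB = 10*log10(18230.62) = 42.6 dB

42.6 dB


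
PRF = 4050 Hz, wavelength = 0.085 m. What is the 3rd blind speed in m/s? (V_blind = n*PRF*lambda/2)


V_blind = 3 * 4050 * 0.085 / 2 = 516.4 m/s

516.4 m/s


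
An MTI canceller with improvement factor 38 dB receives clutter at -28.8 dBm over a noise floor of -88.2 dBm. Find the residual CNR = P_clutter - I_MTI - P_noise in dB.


CNR = -28.8 - 38 - (-88.2) = 21.4 dB

21.4 dB


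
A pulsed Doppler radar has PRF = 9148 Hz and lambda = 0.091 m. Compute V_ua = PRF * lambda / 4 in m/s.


V_ua = 9148 * 0.091 / 4 = 208.1 m/s

208.1 m/s


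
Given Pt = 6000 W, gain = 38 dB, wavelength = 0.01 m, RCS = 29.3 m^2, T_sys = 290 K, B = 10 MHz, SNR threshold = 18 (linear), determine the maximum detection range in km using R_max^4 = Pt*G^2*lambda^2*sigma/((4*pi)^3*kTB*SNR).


G_lin = 10^(38/10) = 6309.573445
R^4 = 6000 * 6309.573445^2 * 0.01^2 * 29.3 / ((4*pi)^3 * 1.38e-23 * 290 * 10000000.0 * 18)
R^4 = 4.89598e17 m^4
R_max = (4.89598e17)^(1/4) = 26452.1 m = 26.5 km

26.5 km


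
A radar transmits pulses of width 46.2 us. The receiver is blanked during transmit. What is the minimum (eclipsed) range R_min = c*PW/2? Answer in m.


R_min = 3e8 * 46.2e-6 / 2 = 6930.0 m

6930.0 m


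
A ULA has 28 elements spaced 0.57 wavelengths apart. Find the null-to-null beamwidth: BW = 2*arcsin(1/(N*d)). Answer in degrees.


1/(N*d) = 1/(28*0.57) = 0.062657
BW = 2*arcsin(0.062657) = 7.2 degrees

7.2 degrees


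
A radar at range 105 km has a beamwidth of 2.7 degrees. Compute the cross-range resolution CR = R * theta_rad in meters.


BW_rad = 0.04712389
CR = 105000 * 0.04712389 = 4948.0 m

4948.0 m


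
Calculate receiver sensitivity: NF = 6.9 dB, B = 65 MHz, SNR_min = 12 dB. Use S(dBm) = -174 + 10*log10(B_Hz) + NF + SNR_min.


10*log10(65000000.0) = 78.13
S = -174 + 78.13 + 6.9 + 12 = -77.0 dBm

-77.0 dBm


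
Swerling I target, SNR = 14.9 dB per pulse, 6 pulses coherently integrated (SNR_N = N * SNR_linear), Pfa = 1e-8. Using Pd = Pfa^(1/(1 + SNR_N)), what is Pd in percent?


SNR_lin = 10^(14.9/10) = 30.90295
SNR_N = 6 * 30.90295 = 185.4177
1/(1 + SNR_N) = 1/186.4177 = 0.0053643
Pd = (1e-8)^0.0053643 = 0.90591
Pd = 90.6%

90.6%


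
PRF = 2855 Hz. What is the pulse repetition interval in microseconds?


PRI = 1/2855 = 0.0003502627 s = 350.3 us

350.3 us


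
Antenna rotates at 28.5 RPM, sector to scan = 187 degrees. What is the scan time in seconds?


t = 187 / (28.5 * 360) * 60 = 1.09 s

1.09 s


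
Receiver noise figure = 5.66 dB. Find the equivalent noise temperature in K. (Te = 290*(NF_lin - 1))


NF_lin = 10^(5.66/10) = 3.68129
Te = 290 * (3.68129 - 1) = 777.6 K

777.6 K


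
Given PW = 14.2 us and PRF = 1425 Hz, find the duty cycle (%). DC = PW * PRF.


DC = 14.2e-6 * 1425 * 100 = 2.02%

2.02%


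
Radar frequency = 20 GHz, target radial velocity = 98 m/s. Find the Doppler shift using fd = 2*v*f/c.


fd = 2 * 98 * 20000000000.0 / 3e8 = 13066.7 Hz

13066.7 Hz


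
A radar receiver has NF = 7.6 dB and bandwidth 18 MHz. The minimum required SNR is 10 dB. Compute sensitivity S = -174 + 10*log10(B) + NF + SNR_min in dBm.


10*log10(18000000.0) = 72.55
S = -174 + 72.55 + 7.6 + 10 = -83.8 dBm

-83.8 dBm


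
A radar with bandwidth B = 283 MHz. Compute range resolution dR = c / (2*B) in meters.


dR = 3e8 / (2 * 283000000.0) = 0.53 m

0.53 m


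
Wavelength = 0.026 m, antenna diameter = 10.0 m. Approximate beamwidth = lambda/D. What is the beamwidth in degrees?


BW_rad = 0.026 / 10.0 = 0.0026
BW_deg = 0.15 degrees

0.15 degrees


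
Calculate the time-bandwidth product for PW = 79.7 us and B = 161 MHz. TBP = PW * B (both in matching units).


TBP = 79.7 * 161 = 12831.7

12831.7


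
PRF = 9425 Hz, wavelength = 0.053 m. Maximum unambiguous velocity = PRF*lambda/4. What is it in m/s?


V_ua = 9425 * 0.053 / 4 = 124.9 m/s

124.9 m/s


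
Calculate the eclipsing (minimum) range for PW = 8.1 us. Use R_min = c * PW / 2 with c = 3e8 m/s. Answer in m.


R_min = 3e8 * 8.1e-6 / 2 = 1215.0 m

1215.0 m


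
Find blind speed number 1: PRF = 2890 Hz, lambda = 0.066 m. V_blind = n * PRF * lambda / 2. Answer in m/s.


V_blind = 1 * 2890 * 0.066 / 2 = 95.4 m/s

95.4 m/s


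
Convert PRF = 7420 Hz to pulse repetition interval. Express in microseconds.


PRI = 1/7420 = 0.0001347709 s = 134.8 us

134.8 us


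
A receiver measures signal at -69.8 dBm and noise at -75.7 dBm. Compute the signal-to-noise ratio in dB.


SNR = -69.8 - (-75.7) = 5.9 dB

5.9 dB


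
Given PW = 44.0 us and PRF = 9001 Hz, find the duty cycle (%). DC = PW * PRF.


DC = 44.0e-6 * 9001 * 100 = 39.6%

39.6%


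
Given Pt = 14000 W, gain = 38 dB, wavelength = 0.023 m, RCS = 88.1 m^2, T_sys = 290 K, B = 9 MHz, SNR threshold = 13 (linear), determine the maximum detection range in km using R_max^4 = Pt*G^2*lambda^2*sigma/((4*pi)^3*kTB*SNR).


G_lin = 10^(38/10) = 6309.573445
R^4 = 14000 * 6309.573445^2 * 0.023^2 * 88.1 / ((4*pi)^3 * 1.38e-23 * 290 * 9000000.0 * 13)
R^4 = 2.79555e19 m^4
R_max = (2.79555e19)^(1/4) = 72713.8 m = 72.7 km

72.7 km


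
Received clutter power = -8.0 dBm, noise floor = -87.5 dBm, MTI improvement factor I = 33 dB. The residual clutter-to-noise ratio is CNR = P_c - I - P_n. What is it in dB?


CNR = -8.0 - 33 - (-87.5) = 46.5 dB

46.5 dB


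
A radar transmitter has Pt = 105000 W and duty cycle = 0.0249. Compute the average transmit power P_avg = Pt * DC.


P_avg = 105000 * 0.0249 = 2614.5 W

2614.5 W


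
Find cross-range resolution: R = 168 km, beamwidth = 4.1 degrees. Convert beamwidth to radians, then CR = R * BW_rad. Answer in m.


BW_rad = 0.071558499
CR = 168000 * 0.071558499 = 12021.8 m

12021.8 m


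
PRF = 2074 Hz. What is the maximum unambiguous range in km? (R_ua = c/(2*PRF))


R_ua = 3e8 / (2 * 2074) = 72324.0 m = 72.3 km

72.3 km


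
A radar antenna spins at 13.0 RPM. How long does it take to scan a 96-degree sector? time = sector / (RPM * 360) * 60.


t = 96 / (13.0 * 360) * 60 = 1.23 s

1.23 s


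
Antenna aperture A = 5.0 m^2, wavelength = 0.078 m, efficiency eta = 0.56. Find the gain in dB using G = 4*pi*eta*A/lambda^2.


G_linear = 4*pi*0.56*5.0/0.078^2 = 5783.34
G_dB = 10*log10(5783.34) = 37.6 dB

37.6 dB


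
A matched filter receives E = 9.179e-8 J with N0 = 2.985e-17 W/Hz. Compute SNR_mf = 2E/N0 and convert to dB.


SNR_lin = 2 * 9.179e-8 / 2.985e-17 = 6.15e9
SNR_dB = 10*log10(6.15e9) = 97.9 dB

97.9 dB


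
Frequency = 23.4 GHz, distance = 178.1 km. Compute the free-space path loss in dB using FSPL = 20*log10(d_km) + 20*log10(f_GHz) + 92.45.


20*log10(178.1) = 45.01
20*log10(23.4) = 27.38
FSPL = 164.8 dB

164.8 dB


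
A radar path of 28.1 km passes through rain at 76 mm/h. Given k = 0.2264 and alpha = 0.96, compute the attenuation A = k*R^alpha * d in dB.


gamma = 0.2264 * 76^0.96 = 14.469632 dB/km
A = 14.469632 * 28.1 = 406.6 dB

406.6 dB


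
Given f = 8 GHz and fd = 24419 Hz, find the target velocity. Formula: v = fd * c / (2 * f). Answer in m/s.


v = 24419 * 3e8 / (2 * 8000000000.0) = 457.9 m/s

457.9 m/s


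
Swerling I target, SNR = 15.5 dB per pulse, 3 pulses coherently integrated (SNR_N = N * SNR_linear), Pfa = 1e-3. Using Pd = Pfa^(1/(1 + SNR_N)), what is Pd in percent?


SNR_lin = 10^(15.5/10) = 35.48134
SNR_N = 3 * 35.48134 = 106.44402
1/(1 + SNR_N) = 1/107.44402 = 0.0093072
Pd = (1e-3)^0.0093072 = 0.93773
Pd = 93.8%

93.8%


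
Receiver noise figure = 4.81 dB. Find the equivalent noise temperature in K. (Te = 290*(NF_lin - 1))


NF_lin = 10^(4.81/10) = 3.026913
Te = 290 * (3.026913 - 1) = 587.8 K

587.8 K


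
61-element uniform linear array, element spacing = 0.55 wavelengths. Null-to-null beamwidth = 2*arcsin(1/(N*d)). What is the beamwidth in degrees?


1/(N*d) = 1/(61*0.55) = 0.029806
BW = 2*arcsin(0.029806) = 3.4 degrees

3.4 degrees


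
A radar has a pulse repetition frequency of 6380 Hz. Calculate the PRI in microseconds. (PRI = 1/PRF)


PRI = 1/6380 = 0.0001567398 s = 156.7 us

156.7 us


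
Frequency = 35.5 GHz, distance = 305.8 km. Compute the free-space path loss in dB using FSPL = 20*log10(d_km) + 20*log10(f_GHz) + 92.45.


20*log10(305.8) = 49.71
20*log10(35.5) = 31.0
FSPL = 173.2 dB

173.2 dB


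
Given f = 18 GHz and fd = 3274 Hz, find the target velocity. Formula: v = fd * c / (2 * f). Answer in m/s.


v = 3274 * 3e8 / (2 * 18000000000.0) = 27.3 m/s

27.3 m/s


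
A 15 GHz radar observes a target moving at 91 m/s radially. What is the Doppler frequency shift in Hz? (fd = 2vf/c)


fd = 2 * 91 * 15000000000.0 / 3e8 = 9100.0 Hz

9100.0 Hz


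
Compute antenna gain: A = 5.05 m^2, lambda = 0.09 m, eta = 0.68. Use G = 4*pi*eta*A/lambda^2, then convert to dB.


G_linear = 4*pi*0.68*5.05/0.09^2 = 5327.52
G_dB = 10*log10(5327.52) = 37.3 dB

37.3 dB


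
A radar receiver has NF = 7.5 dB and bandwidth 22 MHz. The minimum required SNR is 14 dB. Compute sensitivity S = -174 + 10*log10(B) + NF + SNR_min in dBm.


10*log10(22000000.0) = 73.42
S = -174 + 73.42 + 7.5 + 14 = -79.1 dBm

-79.1 dBm


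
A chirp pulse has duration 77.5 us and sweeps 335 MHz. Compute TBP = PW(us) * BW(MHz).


TBP = 77.5 * 335 = 25962.5

25962.5


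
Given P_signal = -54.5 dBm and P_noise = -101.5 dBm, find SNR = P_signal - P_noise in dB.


SNR = -54.5 - (-101.5) = 47.0 dB

47.0 dB


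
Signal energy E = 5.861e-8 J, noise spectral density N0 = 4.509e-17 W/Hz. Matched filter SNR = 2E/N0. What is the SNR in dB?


SNR_lin = 2 * 5.861e-8 / 4.509e-17 = 2.6e9
SNR_dB = 10*log10(2.6e9) = 94.1 dB

94.1 dB


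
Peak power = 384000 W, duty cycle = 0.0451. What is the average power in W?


P_avg = 384000 * 0.0451 = 17318.4 W

17318.4 W


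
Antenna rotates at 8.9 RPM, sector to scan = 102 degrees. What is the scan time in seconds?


t = 102 / (8.9 * 360) * 60 = 1.91 s

1.91 s
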